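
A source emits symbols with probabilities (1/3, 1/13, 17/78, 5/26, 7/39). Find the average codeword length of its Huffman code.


Huffman construction (repeatedly merge the two least-probable nodes; each merge adds 1 bit to every symbol beneath it): 1/13 + 7/39 = 10/39; 5/26 + 17/78 = 16/39; 10/39 + 1/3 = 23/39; 16/39 + 23/39 = 1. Resulting codeword lengths (in the order the probabilities were given): (2, 3, 2, 2, 3). L_avg = sum(p_i * l_i) = 1/3*2 + 1/13*3 + 17/78*2 + 5/26*2 + 7/39*3 = 88/39 = 2.2564

2.2564 bits


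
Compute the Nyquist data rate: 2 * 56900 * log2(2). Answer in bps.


Rate = 2 * B * log2(M) = 2 * 56900 * 1.0 = 113800.0

113800.0 bps


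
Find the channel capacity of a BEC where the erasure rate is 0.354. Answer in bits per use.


C = 1 - epsilon = 1 - 0.354 = 0.646

0.646 bits


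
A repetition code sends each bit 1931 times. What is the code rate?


Rate = k/n = 1/1931

1/1931


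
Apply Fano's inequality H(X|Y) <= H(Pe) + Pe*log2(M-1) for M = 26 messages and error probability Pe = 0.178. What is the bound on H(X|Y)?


H(Pe) = -Pe*log2(Pe) - (1-Pe)*log2(1-Pe) = -0.178*log2(0.178) - 0.822*log2(0.822) = 0.443229 + 0.232453 = 0.6757. Pe*log2(M-1) = 0.178*log2(25) = 0.826606. Bound = H(Pe) + Pe*log2(M-1) = 0.443229 + 0.232453 + 0.826606 = 1.5023

1.5023 bits


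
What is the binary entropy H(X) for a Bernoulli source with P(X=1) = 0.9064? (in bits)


H = -p*log2(p) - (1-p)*log2(1-p). -0.9064*log2(0.9064) = 0.128510; -0.0936*log2(0.0936) = 0.319864. H = 0.128510 + 0.319864 = 0.4484

0.4484 bits


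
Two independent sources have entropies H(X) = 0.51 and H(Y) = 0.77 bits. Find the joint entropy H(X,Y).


For independent variables, H(X,Y) = H(X) + H(Y) = 0.51 + 0.77 = 1.28

1.28 bits


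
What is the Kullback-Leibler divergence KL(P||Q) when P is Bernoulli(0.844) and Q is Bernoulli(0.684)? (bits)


KL = p*log2(p/q) + (1-p)*log2((1-p)/(1-q)) = 0.844*log2(0.844/0.684) + 0.156*log2(0.156/0.316) = 0.0971

0.0971 bits


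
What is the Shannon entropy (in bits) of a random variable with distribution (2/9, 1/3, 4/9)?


H = -sum(p_i * log2(p_i)). Terms: -(2/9)*log2(2/9) = 0.482206; -(1/3)*log2(1/3) = 0.528321; -(4/9)*log2(4/9) = 0.519967. H = 0.482206 + 0.528321 + 0.519967 = 1.5305

1.5305 bits


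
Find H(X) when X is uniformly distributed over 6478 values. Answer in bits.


H = log2(n) = log2(6478) = 12.6613

12.6613 bits


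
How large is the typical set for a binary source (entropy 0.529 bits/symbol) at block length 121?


log2|A_typical| = nH = 121 * 0.529 = 64.009, so |A_typical| ~ 2^64.009 = 1.856e+19

1.856e+19


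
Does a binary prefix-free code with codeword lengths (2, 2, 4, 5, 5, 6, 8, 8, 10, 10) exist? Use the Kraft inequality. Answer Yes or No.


Kraft sum = sum(2^(-l_i)) = 0.6504, need <= 1. Result: satisfied (a binary prefix-free code with these lengths exists)

Yes


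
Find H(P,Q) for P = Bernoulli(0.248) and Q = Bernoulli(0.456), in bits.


H(P,Q) = -p*log2(q) - (1-p)*log2(1-q). -0.248*log2(0.456) = 0.280958; -0.752*log2(0.544) = 0.660498. H(P,Q) = 0.280958 + 0.660498 = 0.9415

0.9415 bits


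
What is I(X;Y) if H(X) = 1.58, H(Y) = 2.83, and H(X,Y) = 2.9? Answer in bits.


I(X;Y) = H(X) + H(Y) - H(X,Y) = 1.58 + 2.83 - 2.9 = 1.51

1.51 bits


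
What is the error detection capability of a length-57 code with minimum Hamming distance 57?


Detection capability = d_min - 1 = 57 - 1 = 56

56 errors


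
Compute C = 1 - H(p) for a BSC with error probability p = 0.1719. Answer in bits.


H(p) = -p*log2(p) - (1-p)*log2(1-p) = -0.1719*log2(0.1719) - 0.8281*log2(0.8281) = 0.436688 + 0.225345 = 0.662. C = 1 - H(p) = 1 - 0.662 = 0.338

0.338 bits


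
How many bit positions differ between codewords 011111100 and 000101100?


Count differing positions: . ^ ^ . ^ . . . . = 3 differences

3


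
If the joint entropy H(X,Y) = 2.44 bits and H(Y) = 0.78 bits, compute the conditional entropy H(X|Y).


H(X|Y) = H(X,Y) - H(Y) = 2.44 - 0.78 = 1.66

1.66 bits


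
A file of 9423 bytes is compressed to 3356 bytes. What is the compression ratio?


Ratio = original / compressed = 9423 / 3356 = 2.8078

2.8078


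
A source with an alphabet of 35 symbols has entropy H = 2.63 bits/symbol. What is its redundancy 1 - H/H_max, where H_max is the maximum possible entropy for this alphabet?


H_max = log2(K) = log2(35) = 5.1293 bits/symbol. Redundancy = 1 - H/H_max = 1 - 2.63/5.1293 = 1 - 0.5127 = 0.4873

0.4873


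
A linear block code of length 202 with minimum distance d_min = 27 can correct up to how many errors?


Correction capability = floor((d-1)/2) = floor((27-1)/2) = 13

13 errors


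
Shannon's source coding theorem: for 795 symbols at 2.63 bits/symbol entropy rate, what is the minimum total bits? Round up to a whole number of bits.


Minimum bits >= n * H = 795 * 2.63 = 2090.85, rounded up to a whole number of bits = 2091

2091 bits


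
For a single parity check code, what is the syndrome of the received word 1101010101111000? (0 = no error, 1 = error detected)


Syndrome = XOR of all bits = 1 XOR 1 XOR 0 XOR 1 XOR 0 XOR 1 XOR 0 XOR 1 XOR 0 XOR 1 XOR 1 XOR 1 XOR 1 XOR 0 XOR 0 XOR 0 = 1

1


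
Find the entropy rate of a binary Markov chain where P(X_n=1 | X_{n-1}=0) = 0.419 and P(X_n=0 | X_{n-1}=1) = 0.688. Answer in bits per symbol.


Stationary distribution: pi_0 = p10/(p01+p10) = 0.6215, pi_1 = 0.3785. Entropy rate H' = pi_0*H(p01) + pi_1*H(p10) = 0.6215*0.981 + 0.3785*0.8955 = 0.9486

0.9486 bits/symbol


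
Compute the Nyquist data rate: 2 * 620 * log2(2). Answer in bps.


Rate = 2 * B * log2(M) = 2 * 620 * 1.0 = 1240.0

1240.0 bps


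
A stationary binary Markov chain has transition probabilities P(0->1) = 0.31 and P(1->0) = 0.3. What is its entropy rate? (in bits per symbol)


Stationary distribution: pi_0 = p10/(p01+p10) = 0.4918, pi_1 = 0.5082. Entropy rate H' = pi_0*H(p01) + pi_1*H(p10) = 0.4918*0.8932 + 0.5082*0.8813 = 0.8871

0.8871 bits/symbol


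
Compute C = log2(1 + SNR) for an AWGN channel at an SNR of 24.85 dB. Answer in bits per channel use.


SNR_linear = 10^(24.85/10) = 305.4921; C = log2(1 + SNR_linear) = log2(1 + 305.4921) = 8.2597

8.2597 bits/channel use


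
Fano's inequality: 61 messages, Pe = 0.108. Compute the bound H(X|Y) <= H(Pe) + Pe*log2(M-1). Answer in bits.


H(Pe) = -Pe*log2(Pe) - (1-Pe)*log2(1-Pe) = -0.108*log2(0.108) - 0.892*log2(0.892) = 0.346777 + 0.147077 = 0.4939. Pe*log2(M-1) = 0.108*log2(60) = 0.637944. Bound = H(Pe) + Pe*log2(M-1) = 0.346777 + 0.147077 + 0.637944 = 1.1318

1.1318 bits


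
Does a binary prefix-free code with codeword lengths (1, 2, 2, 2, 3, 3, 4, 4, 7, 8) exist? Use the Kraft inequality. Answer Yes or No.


Kraft sum = sum(2^(-l_i)) = 1.6367, need <= 1. Result: violated (a binary prefix-free code with these lengths cannot exist)

No


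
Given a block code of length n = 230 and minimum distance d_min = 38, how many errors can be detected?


Detection capability = d_min - 1 = 38 - 1 = 37

37 errors


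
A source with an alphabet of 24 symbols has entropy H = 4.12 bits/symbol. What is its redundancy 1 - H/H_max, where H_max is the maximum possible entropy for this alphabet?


H_max = log2(K) = log2(24) = 4.585 bits/symbol. Redundancy = 1 - H/H_max = 1 - 4.12/4.585 = 1 - 0.8986 = 0.1014

0.1014


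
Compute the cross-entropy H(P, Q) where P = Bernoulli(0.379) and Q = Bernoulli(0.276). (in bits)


H(P,Q) = -p*log2(q) - (1-p)*log2(1-q). -0.379*log2(0.276) = 0.703901; -0.621*log2(0.724) = 0.289348. H(P,Q) = 0.703901 + 0.289348 = 0.9932

0.9932 bits


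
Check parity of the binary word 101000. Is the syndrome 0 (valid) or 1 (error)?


Syndrome = XOR of all bits = 1 XOR 0 XOR 1 XOR 0 XOR 0 XOR 0 = 0

0


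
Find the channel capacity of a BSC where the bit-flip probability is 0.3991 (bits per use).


H(p) = -p*log2(p) - (1-p)*log2(1-p) = -0.3991*log2(0.3991) - 0.6009*log2(0.6009) = 0.528878 + 0.441543 = 0.9704. C = 1 - H(p) = 1 - 0.9704 = 0.0296

0.0296 bits


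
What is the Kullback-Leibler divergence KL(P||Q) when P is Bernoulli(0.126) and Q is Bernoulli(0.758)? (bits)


KL = p*log2(p/q) + (1-p)*log2((1-p)/(1-q)) = 0.126*log2(0.126/0.758) + 0.874*log2(0.874/0.242) = 1.293

1.293 bits


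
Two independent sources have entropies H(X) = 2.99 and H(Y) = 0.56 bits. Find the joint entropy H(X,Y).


For independent variables, H(X,Y) = H(X) + H(Y) = 2.99 + 0.56 = 3.55

3.55 bits


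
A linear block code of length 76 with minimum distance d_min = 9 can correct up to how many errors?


Correction capability = floor((d-1)/2) = floor((9-1)/2) = 4

4 errors


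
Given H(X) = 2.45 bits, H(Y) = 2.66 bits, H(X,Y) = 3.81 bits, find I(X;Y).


I(X;Y) = H(X) + H(Y) - H(X,Y) = 2.45 + 2.66 - 3.81 = 1.3

1.3 bits


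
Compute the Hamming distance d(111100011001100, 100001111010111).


Count differing positions: . ^ ^ ^ . ^ ^ . . . ^ ^ . ^ ^ = 9 differences

9


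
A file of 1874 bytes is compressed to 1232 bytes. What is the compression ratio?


Ratio = original / compressed = 1874 / 1232 = 1.5211

1.5211


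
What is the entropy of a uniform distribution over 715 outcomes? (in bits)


H = log2(n) = log2(715) = 9.4818

9.4818 bits


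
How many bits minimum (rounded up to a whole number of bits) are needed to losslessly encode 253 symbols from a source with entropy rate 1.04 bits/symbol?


Minimum bits >= n * H = 253 * 1.04 = 263.12, rounded up to a whole number of bits = 264

264 bits


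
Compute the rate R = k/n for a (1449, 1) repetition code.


Rate = k/n = 1/1449

1/1449


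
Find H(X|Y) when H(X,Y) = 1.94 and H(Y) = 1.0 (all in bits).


H(X|Y) = H(X,Y) - H(Y) = 1.94 - 1.0 = 0.94

0.94 bits


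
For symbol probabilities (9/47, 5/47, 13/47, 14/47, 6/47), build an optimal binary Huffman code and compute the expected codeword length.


Huffman construction (repeatedly merge the two least-probable nodes; each merge adds 1 bit to every symbol beneath it): 5/47 + 6/47 = 11/47; 9/47 + 11/47 = 20/47; 13/47 + 14/47 = 27/47; 20/47 + 27/47 = 1. Resulting codeword lengths (in the order the probabilities were given): (2, 3, 2, 2, 3). L_avg = sum(p_i * l_i) = 9/47*2 + 5/47*3 + 13/47*2 + 14/47*2 + 6/47*3 = 105/47 = 2.234

2.234 bits


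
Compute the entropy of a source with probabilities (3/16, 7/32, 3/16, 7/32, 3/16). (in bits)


H = -sum(p_i * log2(p_i)). Terms: -(3/16)*log2(3/16) = 0.452820; -(7/32)*log2(7/32) = 0.479641; -(3/16)*log2(3/16) = 0.452820; -(7/32)*log2(7/32) = 0.479641; -(3/16)*log2(3/16) = 0.452820. H = 0.452820 + 0.479641 + 0.452820 + 0.479641 + 0.452820 = 2.3177

2.3177 bits


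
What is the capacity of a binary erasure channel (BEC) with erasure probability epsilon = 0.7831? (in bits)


C = 1 - epsilon = 1 - 0.7831 = 0.2169

0.2169 bits


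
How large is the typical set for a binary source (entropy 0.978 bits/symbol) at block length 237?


log2|A_typical| = nH = 237 * 0.978 = 231.786, so |A_typical| ~ 2^231.786 = 5.950e+69

5.950e+69


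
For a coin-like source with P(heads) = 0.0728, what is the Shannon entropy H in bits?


H = -p*log2(p) - (1-p)*log2(1-p). -0.0728*log2(0.0728) = 0.275178; -0.9272*log2(0.9272) = 0.101109. H = 0.275178 + 0.101109 = 0.3763

0.3763 bits


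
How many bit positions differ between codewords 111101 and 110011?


Count differing positions: . . ^ ^ ^ . = 3 differences

3


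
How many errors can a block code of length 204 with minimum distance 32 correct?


Correction capability = floor((d-1)/2) = floor((32-1)/2) = 15

15 errors


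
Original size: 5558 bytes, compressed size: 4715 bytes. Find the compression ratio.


Ratio = original / compressed = 5558 / 4715 = 1.1788

1.1788


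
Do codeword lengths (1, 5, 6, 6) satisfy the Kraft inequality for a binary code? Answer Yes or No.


Kraft sum = sum(2^(-l_i)) = 0.5625, need <= 1. Result: satisfied (a binary prefix-free code with these lengths exists)

Yes


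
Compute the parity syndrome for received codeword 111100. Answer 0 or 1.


Syndrome = XOR of all bits = 1 XOR 1 XOR 1 XOR 1 XOR 0 XOR 0 = 0

0


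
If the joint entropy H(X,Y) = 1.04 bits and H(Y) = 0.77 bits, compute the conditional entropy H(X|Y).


H(X|Y) = H(X,Y) - H(Y) = 1.04 - 0.77 = 0.27

0.27 bits


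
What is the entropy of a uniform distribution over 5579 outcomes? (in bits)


H = log2(n) = log2(5579) = 12.4458

12.4458 bits


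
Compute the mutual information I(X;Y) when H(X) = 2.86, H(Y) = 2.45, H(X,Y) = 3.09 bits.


I(X;Y) = H(X) + H(Y) - H(X,Y) = 2.86 + 2.45 - 3.09 = 2.22

2.22 bits


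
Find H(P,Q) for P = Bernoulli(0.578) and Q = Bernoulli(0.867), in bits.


H(P,Q) = -p*log2(q) - (1-p)*log2(1-q). -0.578*log2(0.867) = 0.119008; -0.422*log2(0.133) = 1.228232. H(P,Q) = 0.119008 + 1.228232 = 1.3472

1.3472 bits


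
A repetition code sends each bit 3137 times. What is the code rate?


Rate = k/n = 1/3137

1/3137


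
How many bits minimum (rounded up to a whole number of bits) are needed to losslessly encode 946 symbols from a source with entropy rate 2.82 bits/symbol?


Minimum bits >= n * H = 946 * 2.82 = 2667.72, rounded up to a whole number of bits = 2668

2668 bits


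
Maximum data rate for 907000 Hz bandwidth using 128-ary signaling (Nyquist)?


Rate = 2 * B * log2(M) = 2 * 907000 * 7.0 = 12698000.0

12698000.0 bps


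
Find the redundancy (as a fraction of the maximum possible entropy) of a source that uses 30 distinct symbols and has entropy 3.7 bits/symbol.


H_max = log2(K) = log2(30) = 4.9069 bits/symbol. Redundancy = 1 - H/H_max = 1 - 3.7/4.9069 = 1 - 0.754 = 0.246

0.246


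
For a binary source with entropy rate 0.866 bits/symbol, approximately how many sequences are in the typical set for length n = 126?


log2|A_typical| = nH = 126 * 0.866 = 109.116, so |A_typical| ~ 2^109.116 = 7.034e+32

7.034e+32


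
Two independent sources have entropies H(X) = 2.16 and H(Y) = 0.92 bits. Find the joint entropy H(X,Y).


For independent variables, H(X,Y) = H(X) + H(Y) = 2.16 + 0.92 = 3.08

3.08 bits


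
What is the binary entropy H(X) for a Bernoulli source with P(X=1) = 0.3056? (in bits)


H = -p*log2(p) - (1-p)*log2(1-p). -0.3056*log2(0.3056) = 0.522663; -0.6944*log2(0.6944) = 0.365366. H = 0.522663 + 0.365366 = 0.888

0.888 bits


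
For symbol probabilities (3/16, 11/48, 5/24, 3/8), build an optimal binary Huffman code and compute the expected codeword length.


Huffman construction (repeatedly merge the two least-probable nodes; each merge adds 1 bit to every symbol beneath it): 3/16 + 5/24 = 19/48; 11/48 + 3/8 = 29/48; 19/48 + 29/48 = 1. Resulting codeword lengths (in the order the probabilities were given): (2, 2, 2, 2). L_avg = sum(p_i * l_i) = 3/16*2 + 11/48*2 + 5/24*2 + 3/8*2 = 2

2.0 bits


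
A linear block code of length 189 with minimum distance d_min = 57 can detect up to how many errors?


Detection capability = d_min - 1 = 57 - 1 = 56

56 errors


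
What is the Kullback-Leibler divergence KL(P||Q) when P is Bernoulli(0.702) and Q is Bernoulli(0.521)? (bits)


KL = p*log2(p/q) + (1-p)*log2((1-p)/(1-q)) = 0.702*log2(0.702/0.521) + 0.298*log2(0.298/0.479) = 0.0979

0.0979 bits


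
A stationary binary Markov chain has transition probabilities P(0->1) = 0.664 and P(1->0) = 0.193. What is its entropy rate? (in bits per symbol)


Stationary distribution: pi_0 = p10/(p01+p10) = 0.2252, pi_1 = 0.7748. Entropy rate H' = pi_0*H(p01) + pi_1*H(p10) = 0.2252*0.9209 + 0.7748*0.7077 = 0.7557

0.7557 bits/symbol


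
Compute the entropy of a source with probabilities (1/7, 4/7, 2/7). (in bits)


H = -sum(p_i * log2(p_i)). Terms: -(1/7)*log2(1/7) = 0.401051; -(4/7)*log2(4/7) = 0.461346; -(2/7)*log2(2/7) = 0.516387. H = 0.401051 + 0.461346 + 0.516387 = 1.3788

1.3788 bits


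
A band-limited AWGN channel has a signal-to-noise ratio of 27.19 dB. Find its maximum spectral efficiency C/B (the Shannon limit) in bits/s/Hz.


SNR_linear = 10^(27.19/10) = 523.6004; C/B = log2(1 + SNR_linear) = log2(1 + 523.6004) = 9.0351

9.0351 bits/s/Hz


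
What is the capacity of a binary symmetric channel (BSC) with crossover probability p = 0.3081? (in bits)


H(p) = -p*log2(p) - (1-p)*log2(1-p) = -0.3081*log2(0.3081) - 0.6919*log2(0.6919) = 0.523317 + 0.367651 = 0.891. C = 1 - H(p) = 1 - 0.891 = 0.109

0.109 bits


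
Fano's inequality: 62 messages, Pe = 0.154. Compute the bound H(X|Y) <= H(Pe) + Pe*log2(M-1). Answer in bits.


H(Pe) = -Pe*log2(Pe) - (1-Pe)*log2(1-Pe) = -0.154*log2(0.154) - 0.846*log2(0.846) = 0.415646 + 0.204115 = 0.6198. Pe*log2(M-1) = 0.154*log2(61) = 0.913334. Bound = H(Pe) + Pe*log2(M-1) = 0.415646 + 0.204115 + 0.913334 = 1.5331

1.5331 bits


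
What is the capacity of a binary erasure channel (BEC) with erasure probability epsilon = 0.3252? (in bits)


C = 1 - epsilon = 1 - 0.3252 = 0.6748

0.6748 bits


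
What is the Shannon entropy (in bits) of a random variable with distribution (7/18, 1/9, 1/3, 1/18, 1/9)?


H = -sum(p_i * log2(p_i)). Terms: -(7/18)*log2(7/18) = 0.529888; -(1/9)*log2(1/9) = 0.352214; -(1/3)*log2(1/3) = 0.528321; -(1/18)*log2(1/18) = 0.231663; -(1/9)*log2(1/9) = 0.352214. H = 0.529888 + 0.352214 + 0.528321 + 0.231663 + 0.352214 = 1.9943

1.9943 bits


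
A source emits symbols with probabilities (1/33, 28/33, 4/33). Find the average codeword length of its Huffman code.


Huffman construction (repeatedly merge the two least-probable nodes; each merge adds 1 bit to every symbol beneath it): 1/33 + 4/33 = 5/33; 5/33 + 28/33 = 1. Resulting codeword lengths (in the order the probabilities were given): (2, 1, 2). L_avg = sum(p_i * l_i) = 1/33*2 + 28/33*1 + 4/33*2 = 38/33 = 1.1515

1.1515 bits


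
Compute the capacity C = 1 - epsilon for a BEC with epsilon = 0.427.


C = 1 - epsilon = 1 - 0.427 = 0.573

0.573 bits


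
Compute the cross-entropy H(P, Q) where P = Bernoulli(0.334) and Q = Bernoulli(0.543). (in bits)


H(P,Q) = -p*log2(q) - (1-p)*log2(1-q). -0.334*log2(0.543) = 0.294246; -0.666*log2(0.457) = 0.752403. H(P,Q) = 0.294246 + 0.752403 = 1.0466

1.0466 bits


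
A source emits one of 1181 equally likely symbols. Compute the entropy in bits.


H = log2(n) = log2(1181) = 10.2058

10.2058 bits


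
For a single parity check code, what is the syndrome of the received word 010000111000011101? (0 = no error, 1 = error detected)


Syndrome = XOR of all bits = 0 XOR 1 XOR 0 XOR 0 XOR 0 XOR 0 XOR 1 XOR 1 XOR 1 XOR 0 XOR 0 XOR 0 XOR 0 XOR 1 XOR 1 XOR 1 XOR 0 XOR 1 = 0

0


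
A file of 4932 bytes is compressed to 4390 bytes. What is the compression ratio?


Ratio = original / compressed = 4932 / 4390 = 1.1235

1.1235


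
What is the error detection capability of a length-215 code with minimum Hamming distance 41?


Detection capability = d_min - 1 = 41 - 1 = 40

40 errors


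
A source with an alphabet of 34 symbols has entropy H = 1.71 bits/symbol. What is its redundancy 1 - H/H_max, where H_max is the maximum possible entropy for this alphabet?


H_max = log2(K) = log2(34) = 5.0875 bits/symbol. Redundancy = 1 - H/H_max = 1 - 1.71/5.0875 = 1 - 0.3361 = 0.6639

0.6639


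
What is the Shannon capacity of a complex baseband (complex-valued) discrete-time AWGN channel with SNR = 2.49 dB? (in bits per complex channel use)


SNR_linear = 10^(2.49/10) = 1.7742; C = log2(1 + SNR_linear) = log2(1 + 1.7742) = 1.4721

1.4721 bits/channel use


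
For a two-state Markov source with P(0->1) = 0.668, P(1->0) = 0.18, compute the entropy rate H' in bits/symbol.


Stationary distribution: pi_0 = p10/(p01+p10) = 0.2123, pi_1 = 0.7877. Entropy rate H' = pi_0*H(p01) + pi_1*H(p10) = 0.2123*0.917 + 0.7877*0.6801 = 0.7304

0.7304 bits/symbol


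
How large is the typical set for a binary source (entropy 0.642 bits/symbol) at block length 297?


log2|A_typical| = nH = 297 * 0.642 = 190.674, so |A_typical| ~ 2^190.674 = 2.504e+57

2.504e+57


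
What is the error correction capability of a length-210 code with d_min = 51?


Correction capability = floor((d-1)/2) = floor((51-1)/2) = 25

25 errors


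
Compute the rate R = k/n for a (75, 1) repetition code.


Rate = k/n = 1/75

1/75


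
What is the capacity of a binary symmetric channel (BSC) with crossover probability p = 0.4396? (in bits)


H(p) = -p*log2(p) - (1-p)*log2(1-p) = -0.4396*log2(0.4396) - 0.5604*log2(0.5604) = 0.521250 + 0.468198 = 0.9894. C = 1 - H(p) = 1 - 0.9894 = 0.0106

0.0106 bits


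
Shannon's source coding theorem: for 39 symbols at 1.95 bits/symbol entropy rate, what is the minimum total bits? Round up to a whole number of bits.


Minimum bits >= n * H = 39 * 1.95 = 76.05, rounded up to a whole number of bits = 77

77 bits


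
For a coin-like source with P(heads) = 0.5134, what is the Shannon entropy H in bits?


H = -p*log2(p) - (1-p)*log2(1-p). -0.5134*log2(0.5134) = 0.493811; -0.4866*log2(0.4866) = 0.505671. H = 0.493811 + 0.505671 = 0.9995

0.9995 bits


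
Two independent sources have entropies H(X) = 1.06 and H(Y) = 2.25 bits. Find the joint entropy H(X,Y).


For independent variables, H(X,Y) = H(X) + H(Y) = 1.06 + 2.25 = 3.31

3.31 bits


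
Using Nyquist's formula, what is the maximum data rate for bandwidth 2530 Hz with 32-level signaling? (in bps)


Rate = 2 * B * log2(M) = 2 * 2530 * 5.0 = 25300.0

25300.0 bps


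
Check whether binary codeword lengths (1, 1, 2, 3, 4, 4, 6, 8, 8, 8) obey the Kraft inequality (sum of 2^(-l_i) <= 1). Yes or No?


Kraft sum = sum(2^(-l_i)) = 1.5273, need <= 1. Result: violated (a binary prefix-free code with these lengths cannot exist)

No


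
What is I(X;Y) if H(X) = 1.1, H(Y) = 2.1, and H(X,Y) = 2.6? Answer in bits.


I(X;Y) = H(X) + H(Y) - H(X,Y) = 1.1 + 2.1 - 2.6 = 0.6

0.6 bits


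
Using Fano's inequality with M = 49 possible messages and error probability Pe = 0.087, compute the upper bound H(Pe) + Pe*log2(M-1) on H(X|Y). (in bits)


H(Pe) = -Pe*log2(Pe) - (1-Pe)*log2(1-Pe) = -0.087*log2(0.087) - 0.913*log2(0.913) = 0.306487 + 0.119889 = 0.4264. Pe*log2(M-1) = 0.087*log2(48) = 0.485892. Bound = H(Pe) + Pe*log2(M-1) = 0.306487 + 0.119889 + 0.485892 = 0.9123

0.9123 bits


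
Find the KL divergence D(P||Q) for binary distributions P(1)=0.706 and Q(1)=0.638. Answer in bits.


KL = p*log2(p/q) + (1-p)*log2((1-p)/(1-q)) = 0.706*log2(0.706/0.638) + 0.294*log2(0.294/0.362) = 0.0149

0.0149 bits


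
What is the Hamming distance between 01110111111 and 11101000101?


Count differing positions: ^ . . ^ ^ ^ ^ ^ . ^ . = 7 differences

7


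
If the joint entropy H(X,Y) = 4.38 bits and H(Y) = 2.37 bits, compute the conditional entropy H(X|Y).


H(X|Y) = H(X,Y) - H(Y) = 4.38 - 2.37 = 2.01

2.01 bits


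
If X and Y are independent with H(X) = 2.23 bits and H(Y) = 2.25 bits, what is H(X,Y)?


For independent variables, H(X,Y) = H(X) + H(Y) = 2.23 + 2.25 = 4.48

4.48 bits


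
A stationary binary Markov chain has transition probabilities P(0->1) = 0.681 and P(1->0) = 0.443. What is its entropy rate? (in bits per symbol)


Stationary distribution: pi_0 = p10/(p01+p10) = 0.3941, pi_1 = 0.6059. Entropy rate H' = pi_0*H(p01) + pi_1*H(p10) = 0.3941*0.9033 + 0.6059*0.9906 = 0.9562

0.9562 bits/symbol


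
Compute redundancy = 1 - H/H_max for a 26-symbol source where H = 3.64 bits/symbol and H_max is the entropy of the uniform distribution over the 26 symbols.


H_max = log2(K) = log2(26) = 4.7004 bits/symbol. Redundancy = 1 - H/H_max = 1 - 3.64/4.7004 = 1 - 0.7744 = 0.2256

0.2256


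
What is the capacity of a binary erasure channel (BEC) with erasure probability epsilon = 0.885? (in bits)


C = 1 - epsilon = 1 - 0.885 = 0.115

0.115 bits


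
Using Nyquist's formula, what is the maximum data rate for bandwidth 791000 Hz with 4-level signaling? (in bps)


Rate = 2 * B * log2(M) = 2 * 791000 * 2.0 = 3164000.0

3164000.0 bps


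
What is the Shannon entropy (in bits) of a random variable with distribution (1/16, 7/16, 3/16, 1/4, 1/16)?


H = -sum(p_i * log2(p_i)). Terms: -(1/16)*log2(1/16) = 0.250000; -(7/16)*log2(7/16) = 0.521782; -(3/16)*log2(3/16) = 0.452820; -(1/4)*log2(1/4) = 0.500000; -(1/16)*log2(1/16) = 0.250000. H = 0.250000 + 0.521782 + 0.452820 + 0.500000 + 0.250000 = 1.9746

1.9746 bits


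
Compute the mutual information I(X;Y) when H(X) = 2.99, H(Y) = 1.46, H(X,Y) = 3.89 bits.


I(X;Y) = H(X) + H(Y) - H(X,Y) = 2.99 + 1.46 - 3.89 = 0.56

0.56 bits


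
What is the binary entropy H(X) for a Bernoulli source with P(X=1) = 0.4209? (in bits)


H = -p*log2(p) - (1-p)*log2(1-p). -0.4209*log2(0.4209) = 0.525473; -0.5791*log2(0.5791) = 0.456398. H = 0.525473 + 0.456398 = 0.9819

0.9819 bits


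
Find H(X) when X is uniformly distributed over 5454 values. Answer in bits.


H = log2(n) = log2(5454) = 12.4131

12.4131 bits


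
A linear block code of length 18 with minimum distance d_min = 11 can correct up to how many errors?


Correction capability = floor((d-1)/2) = floor((11-1)/2) = 5

5 errors


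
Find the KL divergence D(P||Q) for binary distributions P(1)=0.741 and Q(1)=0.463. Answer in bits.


KL = p*log2(p/q) + (1-p)*log2((1-p)/(1-q)) = 0.741*log2(0.741/0.463) + 0.259*log2(0.259/0.537) = 0.2303

0.2303 bits


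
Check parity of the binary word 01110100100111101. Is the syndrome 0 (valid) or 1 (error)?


Syndrome = XOR of all bits = 0 XOR 1 XOR 1 XOR 1 XOR 0 XOR 1 XOR 0 XOR 0 XOR 1 XOR 0 XOR 0 XOR 1 XOR 1 XOR 1 XOR 1 XOR 0 XOR 1 = 0

0


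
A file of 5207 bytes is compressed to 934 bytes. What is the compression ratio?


Ratio = original / compressed = 5207 / 934 = 5.5749

5.5749


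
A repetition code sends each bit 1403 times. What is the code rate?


Rate = k/n = 1/1403

1/1403


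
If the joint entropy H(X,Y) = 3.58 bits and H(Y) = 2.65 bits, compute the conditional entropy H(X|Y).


H(X|Y) = H(X,Y) - H(Y) = 3.58 - 2.65 = 0.93

0.93 bits


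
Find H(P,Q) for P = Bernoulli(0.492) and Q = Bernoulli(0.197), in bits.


H(P,Q) = -p*log2(q) - (1-p)*log2(1-q). -0.492*log2(0.197) = 1.153116; -0.508*log2(0.803) = 0.160796. H(P,Q) = 1.153116 + 0.160796 = 1.3139

1.3139 bits


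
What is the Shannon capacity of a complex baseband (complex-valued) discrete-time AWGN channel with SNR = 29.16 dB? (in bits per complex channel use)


SNR_linear = 10^(29.16/10) = 824.1381; C = log2(1 + SNR_linear) = log2(1 + 824.1381) = 9.6885

9.6885 bits/channel use


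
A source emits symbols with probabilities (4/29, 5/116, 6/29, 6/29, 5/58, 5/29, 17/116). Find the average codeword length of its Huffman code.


Huffman construction (repeatedly merge the two least-probable nodes; each merge adds 1 bit to every symbol beneath it): 5/116 + 5/58 = 15/116; 15/116 + 4/29 = 31/116; 17/116 + 5/29 = 37/116; 6/29 + 6/29 = 12/29; 31/116 + 37/116 = 17/29; 12/29 + 17/29 = 1. Resulting codeword lengths (in the order the probabilities were given): (3, 4, 2, 2, 4, 3, 3). L_avg = sum(p_i * l_i) = 4/29*3 + 5/116*4 + 6/29*2 + 6/29*2 + 5/58*4 + 5/29*3 + 17/116*3 = 315/116 = 2.7155

2.7155 bits


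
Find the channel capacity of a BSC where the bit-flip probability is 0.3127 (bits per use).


H(p) = -p*log2(p) - (1-p)*log2(1-p) = -0.3127*log2(0.3127) - 0.6873*log2(0.6873) = 0.524444 + 0.371821 = 0.8963. C = 1 - H(p) = 1 - 0.8963 = 0.1037

0.1037 bits


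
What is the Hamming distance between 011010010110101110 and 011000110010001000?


Count differing positions: . . . . ^ . ^ . . ^ . . ^ . . ^ ^ . = 6 differences

6


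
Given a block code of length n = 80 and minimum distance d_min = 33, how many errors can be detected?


Detection capability = d_min - 1 = 33 - 1 = 32

32 errors


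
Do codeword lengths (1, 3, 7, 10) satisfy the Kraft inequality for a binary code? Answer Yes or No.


Kraft sum = sum(2^(-l_i)) = 0.6338, need <= 1. Result: satisfied (a binary prefix-free code with these lengths exists)

Yes


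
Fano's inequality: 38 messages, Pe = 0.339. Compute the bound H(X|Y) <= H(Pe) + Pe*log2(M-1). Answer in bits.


H(Pe) = -Pe*log2(Pe) - (1-Pe)*log2(1-Pe) = -0.339*log2(0.339) - 0.661*log2(0.661) = 0.529058 + 0.394801 = 0.9239. Pe*log2(M-1) = 0.339*log2(37) = 1.766005. Bound = H(Pe) + Pe*log2(M-1) = 0.529058 + 0.394801 + 1.766005 = 2.6899

2.6899 bits


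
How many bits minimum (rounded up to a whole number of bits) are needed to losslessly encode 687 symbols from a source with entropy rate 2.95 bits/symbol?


Minimum bits >= n * H = 687 * 2.95 = 2026.65, rounded up to a whole number of bits = 2027

2027 bits


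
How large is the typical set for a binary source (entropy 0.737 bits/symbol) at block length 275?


log2|A_typical| = nH = 275 * 0.737 = 202.675, so |A_typical| ~ 2^202.675 = 1.026e+61

1.026e+61


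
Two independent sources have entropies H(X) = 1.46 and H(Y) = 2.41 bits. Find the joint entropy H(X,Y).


For independent variables, H(X,Y) = H(X) + H(Y) = 1.46 + 2.41 = 3.87

3.87 bits


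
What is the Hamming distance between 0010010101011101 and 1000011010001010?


Count differing positions: ^ . ^ . . . ^ ^ ^ ^ . ^ . ^ ^ ^ = 10 differences

10


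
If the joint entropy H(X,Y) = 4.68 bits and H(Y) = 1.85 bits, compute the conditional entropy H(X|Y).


H(X|Y) = H(X,Y) - H(Y) = 4.68 - 1.85 = 2.83

2.83 bits


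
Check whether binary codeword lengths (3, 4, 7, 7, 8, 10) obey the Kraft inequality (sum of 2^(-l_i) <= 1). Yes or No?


Kraft sum = sum(2^(-l_i)) = 0.208, need <= 1. Result: satisfied (a binary prefix-free code with these lengths exists)

Yes


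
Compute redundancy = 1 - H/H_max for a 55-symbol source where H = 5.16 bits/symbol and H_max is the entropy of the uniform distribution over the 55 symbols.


H_max = log2(K) = log2(55) = 5.7814 bits/symbol. Redundancy = 1 - H/H_max = 1 - 5.16/5.7814 = 1 - 0.8925 = 0.1075

0.1075


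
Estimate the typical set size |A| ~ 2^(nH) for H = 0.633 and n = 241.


log2|A_typical| = nH = 241 * 0.633 = 152.553, so |A_typical| ~ 2^152.553 = 8.376e+45

8.376e+45


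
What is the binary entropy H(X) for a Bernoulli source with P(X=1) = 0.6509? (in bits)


H = -p*log2(p) - (1-p)*log2(1-p). -0.6509*log2(0.6509) = 0.403227; -0.3491*log2(0.3491) = 0.530034. H = 0.403227 + 0.530034 = 0.9333

0.9333 bits


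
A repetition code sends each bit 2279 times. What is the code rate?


Rate = k/n = 1/2279

1/2279


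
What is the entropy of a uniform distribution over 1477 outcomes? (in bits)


H = log2(n) = log2(1477) = 10.5285

10.5285 bits


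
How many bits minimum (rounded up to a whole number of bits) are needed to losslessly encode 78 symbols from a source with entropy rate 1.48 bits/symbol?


Minimum bits >= n * H = 78 * 1.48 = 115.44, rounded up to a whole number of bits = 116

116 bits


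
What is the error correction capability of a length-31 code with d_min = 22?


Correction capability = floor((d-1)/2) = floor((22-1)/2) = 10

10 errors


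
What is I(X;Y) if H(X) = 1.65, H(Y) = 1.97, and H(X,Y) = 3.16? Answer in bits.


I(X;Y) = H(X) + H(Y) - H(X,Y) = 1.65 + 1.97 - 3.16 = 0.46

0.46 bits


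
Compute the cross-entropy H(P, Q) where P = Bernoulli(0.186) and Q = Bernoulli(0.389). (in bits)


H(P,Q) = -p*log2(q) - (1-p)*log2(1-q). -0.186*log2(0.389) = 0.253361; -0.814*log2(0.611) = 0.578555. H(P,Q) = 0.253361 + 0.578555 = 0.8319

0.8319 bits


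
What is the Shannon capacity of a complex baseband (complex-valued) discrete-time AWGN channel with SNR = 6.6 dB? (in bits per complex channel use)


SNR_linear = 10^(6.6/10) = 4.5709; C = log2(1 + SNR_linear) = log2(1 + 4.5709) = 2.4779

2.4779 bits/channel use


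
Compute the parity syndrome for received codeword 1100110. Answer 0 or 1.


Syndrome = XOR of all bits = 1 XOR 1 XOR 0 XOR 0 XOR 1 XOR 1 XOR 0 = 0

0


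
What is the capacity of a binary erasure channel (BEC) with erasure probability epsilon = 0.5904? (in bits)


C = 1 - epsilon = 1 - 0.5904 = 0.4096

0.4096 bits


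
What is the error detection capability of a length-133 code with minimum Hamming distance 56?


Detection capability = d_min - 1 = 56 - 1 = 55

55 errors


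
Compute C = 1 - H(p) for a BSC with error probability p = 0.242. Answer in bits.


H(p) = -p*log2(p) - (1-p)*log2(1-p) = -0.242*log2(0.242) - 0.758*log2(0.758) = 0.495355 + 0.302996 = 0.7984. C = 1 - H(p) = 1 - 0.7984 = 0.2016

0.2016 bits


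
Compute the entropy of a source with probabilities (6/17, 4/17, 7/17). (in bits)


H = -sum(p_i * log2(p_i)). Terms: -(6/17)*log2(6/17) = 0.530294; -(4/17)*log2(4/17) = 0.491168; -(7/17)*log2(7/17) = 0.527103. H = 0.530294 + 0.491168 + 0.527103 = 1.5486

1.5486 bits


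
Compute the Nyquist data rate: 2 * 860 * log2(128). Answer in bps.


Rate = 2 * B * log2(M) = 2 * 860 * 7.0 = 12040.0

12040.0 bps


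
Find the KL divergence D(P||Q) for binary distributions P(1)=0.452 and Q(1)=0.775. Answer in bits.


KL = p*log2(p/q) + (1-p)*log2((1-p)/(1-q)) = 0.452*log2(0.452/0.775) + 0.548*log2(0.548/0.225) = 0.3522

0.3522 bits


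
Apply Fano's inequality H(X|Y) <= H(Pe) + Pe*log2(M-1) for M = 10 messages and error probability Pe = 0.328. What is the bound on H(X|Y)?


H(Pe) = -Pe*log2(Pe) - (1-Pe)*log2(1-Pe) = -0.328*log2(0.328) - 0.672*log2(0.672) = 0.527500 + 0.385370 = 0.9129. Pe*log2(M-1) = 0.328*log2(9) = 1.039735. Bound = H(Pe) + Pe*log2(M-1) = 0.527500 + 0.385370 + 1.039735 = 1.9526

1.9526 bits


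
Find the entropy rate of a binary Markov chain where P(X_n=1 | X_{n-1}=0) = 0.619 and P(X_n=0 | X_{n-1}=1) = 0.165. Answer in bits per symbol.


Stationary distribution: pi_0 = p10/(p01+p10) = 0.2105, pi_1 = 0.7895. Entropy rate H' = pi_0*H(p01) + pi_1*H(p10) = 0.2105*0.9587 + 0.7895*0.6461 = 0.7119

0.7119 bits/symbol


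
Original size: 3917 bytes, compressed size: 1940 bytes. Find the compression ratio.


Ratio = original / compressed = 3917 / 1940 = 2.0191

2.0191


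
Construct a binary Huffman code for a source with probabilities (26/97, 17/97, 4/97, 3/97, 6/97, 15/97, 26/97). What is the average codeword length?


Huffman construction (repeatedly merge the two least-probable nodes; each merge adds 1 bit to every symbol beneath it): 3/97 + 4/97 = 7/97; 6/97 + 7/97 = 13/97; 13/97 + 15/97 = 28/97; 17/97 + 26/97 = 43/97; 26/97 + 28/97 = 54/97; 43/97 + 54/97 = 1. Resulting codeword lengths (in the order the probabilities were given): (2, 2, 5, 5, 4, 3, 2). L_avg = sum(p_i * l_i) = 26/97*2 + 17/97*2 + 4/97*5 + 3/97*5 + 6/97*4 + 15/97*3 + 26/97*2 = 242/97 = 2.4948

2.4948 bits


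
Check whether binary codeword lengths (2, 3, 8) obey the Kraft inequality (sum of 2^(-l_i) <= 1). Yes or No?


Kraft sum = sum(2^(-l_i)) = 0.3789, need <= 1. Result: satisfied (a binary prefix-free code with these lengths exists)

Yes


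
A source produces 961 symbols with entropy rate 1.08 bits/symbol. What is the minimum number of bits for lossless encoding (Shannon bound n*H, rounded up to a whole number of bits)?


Minimum bits >= n * H = 961 * 1.08 = 1037.88, rounded up to a whole number of bits = 1038

1038 bits


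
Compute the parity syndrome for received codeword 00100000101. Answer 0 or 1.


Syndrome = XOR of all bits = 0 XOR 0 XOR 1 XOR 0 XOR 0 XOR 0 XOR 0 XOR 0 XOR 1 XOR 0 XOR 1 = 1

1


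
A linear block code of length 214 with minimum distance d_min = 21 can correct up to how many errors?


Correction capability = floor((d-1)/2) = floor((21-1)/2) = 10

10 errors


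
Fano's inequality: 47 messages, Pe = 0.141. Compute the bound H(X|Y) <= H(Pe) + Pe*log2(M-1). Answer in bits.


H(Pe) = -Pe*log2(Pe) - (1-Pe)*log2(1-Pe) = -0.141*log2(0.141) - 0.859*log2(0.859) = 0.398499 + 0.188353 = 0.5869. Pe*log2(M-1) = 0.141*log2(46) = 0.778822. Bound = H(Pe) + Pe*log2(M-1) = 0.398499 + 0.188353 + 0.778822 = 1.3657

1.3657 bits


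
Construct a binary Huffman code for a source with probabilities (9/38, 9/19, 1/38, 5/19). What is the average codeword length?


Huffman construction (repeatedly merge the two least-probable nodes; each merge adds 1 bit to every symbol beneath it): 1/38 + 9/38 = 5/19; 5/19 + 5/19 = 10/19; 9/19 + 10/19 = 1. Resulting codeword lengths (in the order the probabilities were given): (3, 1, 3, 2). L_avg = sum(p_i * l_i) = 9/38*3 + 9/19*1 + 1/38*3 + 5/19*2 = 34/19 = 1.7895

1.7895 bits


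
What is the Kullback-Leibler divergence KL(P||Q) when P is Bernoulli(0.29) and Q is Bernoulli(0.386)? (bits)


KL = p*log2(p/q) + (1-p)*log2((1-p)/(1-q)) = 0.29*log2(0.29/0.386) + 0.71*log2(0.71/0.614) = 0.0292

0.0292 bits


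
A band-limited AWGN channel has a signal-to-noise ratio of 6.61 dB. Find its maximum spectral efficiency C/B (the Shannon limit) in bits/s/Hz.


SNR_linear = 10^(6.61/10) = 4.5814; C/B = log2(1 + SNR_linear) = log2(1 + 4.5814) = 2.4806

2.4806 bits/s/Hz


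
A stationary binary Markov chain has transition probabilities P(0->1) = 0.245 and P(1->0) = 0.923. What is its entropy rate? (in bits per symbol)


Stationary distribution: pi_0 = p10/(p01+p10) = 0.7902, pi_1 = 0.2098. Entropy rate H' = pi_0*H(p01) + pi_1*H(p10) = 0.7902*0.8033 + 0.2098*0.3915 = 0.7169

0.7169 bits/symbol


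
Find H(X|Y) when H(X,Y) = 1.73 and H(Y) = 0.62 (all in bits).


H(X|Y) = H(X,Y) - H(Y) = 1.73 - 0.62 = 1.11

1.11 bits


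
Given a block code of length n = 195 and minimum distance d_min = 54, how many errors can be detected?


Detection capability = d_min - 1 = 54 - 1 = 53

53 errors


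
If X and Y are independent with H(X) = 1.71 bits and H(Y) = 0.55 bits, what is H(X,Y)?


For independent variables, H(X,Y) = H(X) + H(Y) = 1.71 + 0.55 = 2.26

2.26 bits


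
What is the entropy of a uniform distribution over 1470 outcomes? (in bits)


H = log2(n) = log2(1470) = 10.5216

10.5216 bits


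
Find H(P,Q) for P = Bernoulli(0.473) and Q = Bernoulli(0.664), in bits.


H(P,Q) = -p*log2(q) - (1-p)*log2(1-q). -0.473*log2(0.664) = 0.279422; -0.527*log2(0.336) = 0.829217. H(P,Q) = 0.279422 + 0.829217 = 1.1086

1.1086 bits


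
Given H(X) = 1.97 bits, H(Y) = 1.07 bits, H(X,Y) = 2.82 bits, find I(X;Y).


I(X;Y) = H(X) + H(Y) - H(X,Y) = 1.97 + 1.07 - 2.82 = 0.22

0.22 bits


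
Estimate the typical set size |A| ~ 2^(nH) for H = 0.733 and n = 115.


log2|A_typical| = nH = 115 * 0.733 = 84.295, so |A_typical| ~ 2^84.295 = 2.373e+25

2.373e+25


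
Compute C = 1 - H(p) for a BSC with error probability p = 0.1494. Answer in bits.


H(p) = -p*log2(p) - (1-p)*log2(1-p) = -0.1494*log2(0.1494) - 0.8506*log2(0.8506) = 0.409767 + 0.198570 = 0.6083. C = 1 - H(p) = 1 - 0.6083 = 0.3917

0.3917 bits


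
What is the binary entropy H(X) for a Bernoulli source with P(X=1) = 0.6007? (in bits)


H = -p*log2(p) - (1-p)*log2(1-p). -0.6007*log2(0.6007) = 0.441685; -0.3993*log2(0.3993) = 0.528855. H = 0.441685 + 0.528855 = 0.9705

0.9705 bits


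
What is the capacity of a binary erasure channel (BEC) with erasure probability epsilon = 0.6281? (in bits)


C = 1 - epsilon = 1 - 0.6281 = 0.3719

0.3719 bits


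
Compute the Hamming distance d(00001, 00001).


Count differing positions: . . . . . = 0 differences

0


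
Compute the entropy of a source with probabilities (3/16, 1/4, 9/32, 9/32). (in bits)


H = -sum(p_i * log2(p_i)). Terms: -(3/16)*log2(3/16) = 0.452820; -(1/4)*log2(1/4) = 0.500000; -(9/32)*log2(9/32) = 0.514709; -(9/32)*log2(9/32) = 0.514709. H = 0.452820 + 0.500000 + 0.514709 + 0.514709 = 1.9822

1.9822 bits


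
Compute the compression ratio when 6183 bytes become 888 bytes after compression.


Ratio = original / compressed = 6183 / 888 = 6.9628

6.9628


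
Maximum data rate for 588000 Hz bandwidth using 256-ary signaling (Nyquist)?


Rate = 2 * B * log2(M) = 2 * 588000 * 8.0 = 9408000.0

9408000.0 bps
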